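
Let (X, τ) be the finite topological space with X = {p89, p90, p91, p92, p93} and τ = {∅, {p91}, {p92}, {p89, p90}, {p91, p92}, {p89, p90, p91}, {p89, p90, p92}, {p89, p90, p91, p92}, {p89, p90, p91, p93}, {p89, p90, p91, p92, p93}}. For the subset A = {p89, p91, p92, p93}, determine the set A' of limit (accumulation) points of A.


A' = {p90, p93}

For each x ∈ X, list the open sets U ∈ τ with x ∈ U, then check whether U ∩ (A ∖ {x}) ≠ ∅ for every such U.
  x = p89: open {p89, p90} ∋ x has {p89, p90} ∩ (A ∖ {p89}) = ∅, so x is NOT a limit point.
  x = p90: opens ∋ x are {p89, p90}, {p89, p90, p91}, {p89, p90, p92}, {p89, p90, p91, p92}, {p89, p90, p91, p93}, {p89, p90, p91, p92, p93}; each meets A ∖ {p90}, so x IS a limit point.
  x = p91: open {p91} ∋ x has {p91} ∩ (A ∖ {p91}) = ∅, so x is NOT a limit point.
  x = p92: open {p92} ∋ x has {p92} ∩ (A ∖ {p92}) = ∅, so x is NOT a limit point.
  x = p93: opens ∋ x are {p89, p90, p91, p93}, {p89, p90, p91, p92, p93}; each meets A ∖ {p93}, so x IS a limit point.
Collecting: A' = {p90, p93}.


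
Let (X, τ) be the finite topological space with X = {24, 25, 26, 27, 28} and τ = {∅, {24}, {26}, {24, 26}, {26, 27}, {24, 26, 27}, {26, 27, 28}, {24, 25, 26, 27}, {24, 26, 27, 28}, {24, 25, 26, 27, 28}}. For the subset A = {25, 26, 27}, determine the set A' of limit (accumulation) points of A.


A' = {25, 27, 28}

For each x ∈ X, list the open sets U ∈ τ with x ∈ U, then check whether U ∩ (A ∖ {x}) ≠ ∅ for every such U.
  x = 24: open {24} ∋ x has {24} ∩ (A ∖ {24}) = ∅, so x is NOT a limit point.
  x = 25: opens ∋ x are {24, 25, 26, 27}, {24, 25, 26, 27, 28}; each meets A ∖ {25}, so x IS a limit point.
  x = 26: open {26} ∋ x has {26} ∩ (A ∖ {26}) = ∅, so x is NOT a limit point.
  x = 27: opens ∋ x are {26, 27}, {24, 26, 27}, {26, 27, 28}, {24, 25, 26, 27}, {24, 26, 27, 28}, {24, 25, 26, 27, 28}; each meets A ∖ {27}, so x IS a limit point.
  x = 28: opens ∋ x are {26, 27, 28}, {24, 26, 27, 28}, {24, 25, 26, 27, 28}; each meets A ∖ {28}, so x IS a limit point.
Collecting: A' = {25, 27, 28}.


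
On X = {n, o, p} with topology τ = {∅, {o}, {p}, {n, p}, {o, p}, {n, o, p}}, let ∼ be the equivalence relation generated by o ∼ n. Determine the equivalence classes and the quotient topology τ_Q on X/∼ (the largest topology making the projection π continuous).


X/∼ = {[n=o], [p]}; |τ_Q| = 3.

Equivalence classes: [n=o], [p].
Quotient map π: X → X/∼ sends n ↦ [n=o], o ↦ [n=o], p ↦ [p].
For each subset V ⊆ X/∼, compute π^{-1}(V) ⊆ X and check whether π^{-1}(V) ∈ τ. V is open in τ_Q iff π^{-1}(V) ∈ τ.
  V = {}: π^{-1}(V) = ∅ ∈ τ ✓.
  V = {[n=o]}: π^{-1}(V) = {n, o} ∉ τ ✗.
  V = {[p]}: π^{-1}(V) = {p} ∈ τ ✓.
  V = {[n=o], [p]}: π^{-1}(V) = {n, o, p} ∈ τ ✓.
Open sets in the quotient: τ_Q = {{}, {[p]}, {[n=o], [p]}} (3 elements).


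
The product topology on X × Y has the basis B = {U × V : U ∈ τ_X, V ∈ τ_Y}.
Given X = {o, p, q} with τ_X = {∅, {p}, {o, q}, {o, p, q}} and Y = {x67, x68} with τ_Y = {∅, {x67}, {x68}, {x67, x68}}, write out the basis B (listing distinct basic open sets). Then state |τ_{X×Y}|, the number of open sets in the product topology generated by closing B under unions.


Basis B = {∅ × ∅, {p} × {x67}, {p} × {x68}, {o, q} × {x67}, {o, q} × {x68}, {p} × {x67, x68}, {o, p, q} × {x67}, {o, p, q} × {x68}, {o, q} × {x67, x68}, {o, p, q} × {x67, x68}}; |τ_{X×Y}| = 16.

Enumerate products U × V with U ∈ τ_X, V ∈ τ_Y (deduplicated):
  ∅ × ∅ = {} (∅)
  {p} × {x67} = {(p,x67)}
  {p} × {x68} = {(p,x68)}
  {o, q} × {x67} = {(o,x67), (q,x67)}
  {o, q} × {x68} = {(o,x68), (q,x68)}
  {p} × {x67, x68} = {(p,x67), (p,x68)}
  {o, p, q} × {x67} = {(o,x67), (p,x67), (q,x67)}
  {o, p, q} × {x68} = {(o,x68), (p,x68), (q,x68)}
  {o, q} × {x67, x68} = {(o,x67), (o,x68), (q,x67), (q,x68)}
  {o, p, q} × {x67, x68} = {(o,x67), (o,x68), (p,x67), (p,x68), (q,x67), (q,x68)}
These 10 distinct sets form the basis B.
Close under arbitrary unions to get τ_{X×Y}; counting gives |τ_{X×Y}| = 16.


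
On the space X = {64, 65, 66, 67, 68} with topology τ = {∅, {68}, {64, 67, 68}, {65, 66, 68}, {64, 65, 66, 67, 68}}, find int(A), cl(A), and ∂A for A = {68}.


int(A) = {68}, cl(A) = {64, 65, 66, 67, 68}, ∂A = {64, 65, 66, 67}.

Closed sets in (X, τ) are complements of opens:
  closed(X, τ) = {∅, {64, 67}, {65, 66}, {64, 65, 66, 67}, {64, 65, 66, 67, 68}}.
int(A) = ⋃ {U ∈ τ : U ⊆ A}. Opens contained in A: ∅, {68}.
Taking the union of these: int(A) = {68}.
cl(A) = ⋂ {C closed : A ⊆ C}. Closed sets containing A: {64, 65, 66, 67, 68}.
Intersecting these: cl(A) = {64, 65, 66, 67, 68}.
∂A = cl(A) ∖ int(A) = {64, 65, 66, 67, 68} ∖ {68} = {64, 65, 66, 67}.


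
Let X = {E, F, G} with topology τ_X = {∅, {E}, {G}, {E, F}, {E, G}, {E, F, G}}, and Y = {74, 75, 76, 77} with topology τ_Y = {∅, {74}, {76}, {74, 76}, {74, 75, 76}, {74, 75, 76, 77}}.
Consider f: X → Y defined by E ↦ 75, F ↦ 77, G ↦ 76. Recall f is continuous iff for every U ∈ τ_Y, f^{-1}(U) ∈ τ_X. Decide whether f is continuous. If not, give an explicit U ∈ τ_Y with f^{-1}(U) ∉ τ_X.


f IS continuous.

Compute f^{-1}(U) for each U ∈ τ_Y:
  U = ∅: f^{-1}(U) = ∅ ∈ τ_X ✓.
  U = {74}: f^{-1}(U) = ∅ ∈ τ_X ✓.
  U = {76}: f^{-1}(U) = {G} ∈ τ_X ✓.
  U = {74, 76}: f^{-1}(U) = {G} ∈ τ_X ✓.
  U = {74, 75, 76}: f^{-1}(U) = {E, G} ∈ τ_X ✓.
  U = {74, 75, 76, 77}: f^{-1}(U) = {E, F, G} ∈ τ_X ✓.
Every preimage lies in τ_X, so f IS continuous.


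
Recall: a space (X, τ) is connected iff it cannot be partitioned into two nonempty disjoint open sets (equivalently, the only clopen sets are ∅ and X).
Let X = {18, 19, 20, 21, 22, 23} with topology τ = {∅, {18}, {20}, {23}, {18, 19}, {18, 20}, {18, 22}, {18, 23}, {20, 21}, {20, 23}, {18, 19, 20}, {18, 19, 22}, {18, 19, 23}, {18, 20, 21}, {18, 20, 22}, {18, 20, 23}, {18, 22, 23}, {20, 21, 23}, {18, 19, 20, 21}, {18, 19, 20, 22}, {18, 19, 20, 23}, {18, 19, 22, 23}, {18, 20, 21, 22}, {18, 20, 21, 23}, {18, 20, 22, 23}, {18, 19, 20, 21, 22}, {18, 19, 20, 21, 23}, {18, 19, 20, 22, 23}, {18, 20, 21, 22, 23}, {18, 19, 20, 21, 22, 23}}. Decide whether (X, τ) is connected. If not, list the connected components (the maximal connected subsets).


(X, τ) is disconnected; components = [{23}, {20, 21}, {18, 19, 22}].

Find clopen sets (U ∈ τ with X ∖ U ∈ τ):
  U = ∅, X ∖ U = {18, 19, 20, 21, 22, 23} — both open, so U is clopen.
  U = {23}, X ∖ U = {18, 19, 20, 21, 22} — both open, so U is clopen.
  U = {20, 21}, X ∖ U = {18, 19, 22, 23} — both open, so U is clopen.
  U = {18, 19, 22}, X ∖ U = {20, 21, 23} — both open, so U is clopen.
  U = {20, 21, 23}, X ∖ U = {18, 19, 22} — both open, so U is clopen.
  U = {18, 19, 22, 23}, X ∖ U = {20, 21} — both open, so U is clopen.
  U = {18, 19, 20, 21, 22}, X ∖ U = {23} — both open, so U is clopen.
  U = {18, 19, 20, 21, 22, 23}, X ∖ U = ∅ — both open, so U is clopen.
Nontrivial clopen(s) exist: e.g. {20, 21, 23}. So (X, τ) is disconnected.
Compute connected components by grouping points that agree on all clopens:
  component: {23}
  component: {20, 21}
  component: {18, 19, 22}


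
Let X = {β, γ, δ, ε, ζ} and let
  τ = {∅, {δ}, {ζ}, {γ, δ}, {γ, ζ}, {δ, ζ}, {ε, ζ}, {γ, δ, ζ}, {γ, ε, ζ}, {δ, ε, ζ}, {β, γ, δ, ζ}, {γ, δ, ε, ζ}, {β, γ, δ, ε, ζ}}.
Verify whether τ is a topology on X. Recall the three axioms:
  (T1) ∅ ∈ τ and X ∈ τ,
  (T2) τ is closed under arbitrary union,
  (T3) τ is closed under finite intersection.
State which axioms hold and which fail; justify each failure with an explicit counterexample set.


τ is NOT a topology on X.

Axiom (T1): ∅ ∈ τ? Yes; X ∈ τ? Yes.
Axiom (T2/T3): check pairwise unions and intersections of members of τ.
Counterexample for (T3): {γ, δ} ∩ {γ, ζ} = {γ} ∉ τ. Therefore τ is NOT a topology.


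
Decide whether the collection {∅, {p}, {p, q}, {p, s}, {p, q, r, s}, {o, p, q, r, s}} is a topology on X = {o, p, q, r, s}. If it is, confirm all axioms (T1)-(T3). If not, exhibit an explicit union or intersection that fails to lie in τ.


τ is NOT a topology on X.

Axiom (T1): ∅ ∈ τ? Yes; X ∈ τ? Yes.
Axiom (T2/T3): check pairwise unions and intersections of members of τ.
Counterexample for (T2): {p, q} ∪ {p, s} = {p, q, s} ∉ τ. Therefore τ is NOT a topology.


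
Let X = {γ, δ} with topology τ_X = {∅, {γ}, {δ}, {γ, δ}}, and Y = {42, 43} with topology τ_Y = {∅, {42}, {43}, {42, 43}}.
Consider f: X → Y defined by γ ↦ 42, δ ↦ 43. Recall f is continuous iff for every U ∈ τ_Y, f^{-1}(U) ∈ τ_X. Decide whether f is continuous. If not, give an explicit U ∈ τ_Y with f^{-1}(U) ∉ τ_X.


f IS continuous.

Compute f^{-1}(U) for each U ∈ τ_Y:
  U = ∅: f^{-1}(U) = ∅ ∈ τ_X ✓.
  U = {42}: f^{-1}(U) = {γ} ∈ τ_X ✓.
  U = {43}: f^{-1}(U) = {δ} ∈ τ_X ✓.
  U = {42, 43}: f^{-1}(U) = {γ, δ} ∈ τ_X ✓.
Every preimage lies in τ_X, so f IS continuous.


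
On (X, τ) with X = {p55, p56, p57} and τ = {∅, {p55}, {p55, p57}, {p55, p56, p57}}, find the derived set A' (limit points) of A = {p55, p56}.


A' = {p56, p57}

For each x ∈ X, list the open sets U ∈ τ with x ∈ U, then check whether U ∩ (A ∖ {x}) ≠ ∅ for every such U.
  x = p55: open {p55} ∋ x has {p55} ∩ (A ∖ {p55}) = ∅, so x is NOT a limit point.
  x = p56: opens ∋ x are {p55, p56, p57}; each meets A ∖ {p56}, so x IS a limit point.
  x = p57: opens ∋ x are {p55, p57}, {p55, p56, p57}; each meets A ∖ {p57}, so x IS a limit point.
Collecting: A' = {p56, p57}.


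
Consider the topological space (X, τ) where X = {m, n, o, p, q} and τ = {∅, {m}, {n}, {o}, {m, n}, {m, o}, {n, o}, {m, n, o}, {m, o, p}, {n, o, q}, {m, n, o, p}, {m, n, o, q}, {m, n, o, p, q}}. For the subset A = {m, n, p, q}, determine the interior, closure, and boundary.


int(A) = {m, n}, cl(A) = {m, n, p, q}, ∂A = {p, q}.

Closed sets in (X, τ) are complements of opens:
  closed(X, τ) = {∅, {p}, {q}, {m, p}, {n, q}, {p, q}, {m, p, q}, {n, p, q}, {o, p, q}, {m, n, p, q}, {m, o, p, q}, {n, o, p, q}, {m, n, o, p, q}}.
int(A) = ⋃ {U ∈ τ : U ⊆ A}. Opens contained in A: ∅, {m}, {n}, {m, n}.
Taking the union of these: int(A) = {m, n}.
cl(A) = ⋂ {C closed : A ⊆ C}. Closed sets containing A: {m, n, p, q}, {m, n, o, p, q}.
Intersecting these: cl(A) = {m, n, p, q}.
∂A = cl(A) ∖ int(A) = {m, n, p, q} ∖ {m, n} = {p, q}.


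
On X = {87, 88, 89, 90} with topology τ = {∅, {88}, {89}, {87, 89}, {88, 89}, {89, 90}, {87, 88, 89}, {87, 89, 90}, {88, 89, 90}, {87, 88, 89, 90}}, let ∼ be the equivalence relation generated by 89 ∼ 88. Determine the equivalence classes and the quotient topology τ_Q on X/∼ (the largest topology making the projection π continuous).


X/∼ = {[87], [88=89], [90]}; |τ_Q| = 5.

Equivalence classes: [87], [88=89], [90].
Quotient map π: X → X/∼ sends 87 ↦ [87], 88 ↦ [88=89], 89 ↦ [88=89], 90 ↦ [90].
For each subset V ⊆ X/∼, compute π^{-1}(V) ⊆ X and check whether π^{-1}(V) ∈ τ. V is open in τ_Q iff π^{-1}(V) ∈ τ.
  V = {}: π^{-1}(V) = ∅ ∈ τ ✓.
  V = {[87]}: π^{-1}(V) = {87} ∉ τ ✗.
  V = {[88=89]}: π^{-1}(V) = {88, 89} ∈ τ ✓.
  V = {[87], [88=89]}: π^{-1}(V) = {87, 88, 89} ∈ τ ✓.
  V = {[90]}: π^{-1}(V) = {90} ∉ τ ✗.
  V = {[87], [90]}: π^{-1}(V) = {87, 90} ∉ τ ✗.
  V = {[88=89], [90]}: π^{-1}(V) = {88, 89, 90} ∈ τ ✓.
  V = {[87], [88=89], [90]}: π^{-1}(V) = {87, 88, 89, 90} ∈ τ ✓.
Open sets in the quotient: τ_Q = {{}, {[88=89]}, {[87], [88=89]}, {[88=89], [90]}, {[87], [88=89], [90]}} (5 elements).


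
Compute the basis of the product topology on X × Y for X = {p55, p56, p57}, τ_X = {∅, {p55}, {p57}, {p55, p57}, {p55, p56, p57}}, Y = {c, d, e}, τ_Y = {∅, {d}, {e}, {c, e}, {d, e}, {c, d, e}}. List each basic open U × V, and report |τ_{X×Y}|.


Basis B = {∅ × ∅, {p55} × {d}, {p55} × {e}, {p57} × {d}, {p57} × {e}, {p55} × {c, e}, {p55} × {d, e}, {p55, p57} × {d}, {p55, p57} × {e}, {p57} × {c, e}, {p57} × {d, e}, {p55} × {c, d, e}, {p55, p56, p57} × {d}, {p55, p56, p57} × {e}, {p57} × {c, d, e}, {p55, p57} × {c, e}, {p55, p57} × {d, e}, {p55, p57} × {c, d, e}, {p55, p56, p57} × {c, e}, {p55, p56, p57} × {d, e}, {p55, p56, p57} × {c, d, e}}; |τ_{X×Y}| = 70.

Enumerate products U × V with U ∈ τ_X, V ∈ τ_Y (deduplicated):
  ∅ × ∅ = {} (∅)
  {p55} × {d} = {(p55,d)}
  {p55} × {e} = {(p55,e)}
  {p57} × {d} = {(p57,d)}
  {p57} × {e} = {(p57,e)}
  {p55} × {c, e} = {(p55,c), (p55,e)}
  {p55} × {d, e} = {(p55,d), (p55,e)}
  {p55, p57} × {d} = {(p55,d), (p57,d)}
  {p55, p57} × {e} = {(p55,e), (p57,e)}
  {p57} × {c, e} = {(p57,c), (p57,e)}
  {p57} × {d, e} = {(p57,d), (p57,e)}
  {p55} × {c, d, e} = {(p55,c), (p55,d), (p55,e)}
  {p55, p56, p57} × {d} = {(p55,d), (p56,d), (p57,d)}
  {p55, p56, p57} × {e} = {(p55,e), (p56,e), (p57,e)}
  {p57} × {c, d, e} = {(p57,c), (p57,d), (p57,e)}
  {p55, p57} × {c, e} = {(p55,c), (p55,e), (p57,c), (p57,e)}
  {p55, p57} × {d, e} = {(p55,d), (p55,e), (p57,d), (p57,e)}
  {p55, p57} × {c, d, e} = {(p55,c), (p55,d), (p55,e), (p57,c), (p57,d), (p57,e)}
  {p55, p56, p57} × {c, e} = {(p55,c), (p55,e), (p56,c), (p56,e), (p57,c), (p57,e)}
  {p55, p56, p57} × {d, e} = {(p55,d), (p55,e), (p56,d), (p56,e), (p57,d), (p57,e)}
  {p55, p56, p57} × {c, d, e} = {(p55,c), (p55,d), (p55,e), (p56,c), (p56,d), (p56,e), (p57,c), (p57,d), (p57,e)}
These 21 distinct sets form the basis B.
Close under arbitrary unions to get τ_{X×Y}; counting gives |τ_{X×Y}| = 70.


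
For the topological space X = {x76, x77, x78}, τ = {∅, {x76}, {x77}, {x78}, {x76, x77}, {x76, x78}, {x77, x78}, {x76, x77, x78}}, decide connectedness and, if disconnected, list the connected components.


(X, τ) is disconnected; components = [{x76}, {x77}, {x78}].

Find clopen sets (U ∈ τ with X ∖ U ∈ τ):
  U = ∅, X ∖ U = {x76, x77, x78} — both open, so U is clopen.
  U = {x76}, X ∖ U = {x77, x78} — both open, so U is clopen.
  U = {x77}, X ∖ U = {x76, x78} — both open, so U is clopen.
  U = {x78}, X ∖ U = {x76, x77} — both open, so U is clopen.
  U = {x76, x77}, X ∖ U = {x78} — both open, so U is clopen.
  U = {x76, x78}, X ∖ U = {x77} — both open, so U is clopen.
  U = {x77, x78}, X ∖ U = {x76} — both open, so U is clopen.
  U = {x76, x77, x78}, X ∖ U = ∅ — both open, so U is clopen.
Nontrivial clopen(s) exist: e.g. {x77}. So (X, τ) is disconnected.
Compute connected components by grouping points that agree on all clopens:
  component: {x76}
  component: {x77}
  component: {x78}


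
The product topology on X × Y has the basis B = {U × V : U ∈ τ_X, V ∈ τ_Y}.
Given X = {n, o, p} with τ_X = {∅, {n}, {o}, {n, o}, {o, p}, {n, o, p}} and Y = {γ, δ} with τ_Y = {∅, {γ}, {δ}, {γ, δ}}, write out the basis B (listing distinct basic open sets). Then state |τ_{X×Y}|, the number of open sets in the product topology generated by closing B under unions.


Basis B = {∅ × ∅, {n} × {γ}, {n} × {δ}, {o} × {γ}, {o} × {δ}, {n} × {γ, δ}, {n, o} × {γ}, {n, o} × {δ}, {o} × {γ, δ}, {o, p} × {γ}, {o, p} × {δ}, {n, o, p} × {γ}, {n, o, p} × {δ}, {n, o} × {γ, δ}, {o, p} × {γ, δ}, {n, o, p} × {γ, δ}}; |τ_{X×Y}| = 36.

Enumerate products U × V with U ∈ τ_X, V ∈ τ_Y (deduplicated):
  ∅ × ∅ = {} (∅)
  {n} × {γ} = {(n,γ)}
  {n} × {δ} = {(n,δ)}
  {o} × {γ} = {(o,γ)}
  {o} × {δ} = {(o,δ)}
  {n} × {γ, δ} = {(n,γ), (n,δ)}
  {n, o} × {γ} = {(n,γ), (o,γ)}
  {n, o} × {δ} = {(n,δ), (o,δ)}
  {o} × {γ, δ} = {(o,γ), (o,δ)}
  {o, p} × {γ} = {(o,γ), (p,γ)}
  {o, p} × {δ} = {(o,δ), (p,δ)}
  {n, o, p} × {γ} = {(n,γ), (o,γ), (p,γ)}
  {n, o, p} × {δ} = {(n,δ), (o,δ), (p,δ)}
  {n, o} × {γ, δ} = {(n,γ), (n,δ), (o,γ), (o,δ)}
  {o, p} × {γ, δ} = {(o,γ), (o,δ), (p,γ), (p,δ)}
  {n, o, p} × {γ, δ} = {(n,γ), (n,δ), (o,γ), (o,δ), (p,γ), (p,δ)}
These 16 distinct sets form the basis B.
Close under arbitrary unions to get τ_{X×Y}; counting gives |τ_{X×Y}| = 36.


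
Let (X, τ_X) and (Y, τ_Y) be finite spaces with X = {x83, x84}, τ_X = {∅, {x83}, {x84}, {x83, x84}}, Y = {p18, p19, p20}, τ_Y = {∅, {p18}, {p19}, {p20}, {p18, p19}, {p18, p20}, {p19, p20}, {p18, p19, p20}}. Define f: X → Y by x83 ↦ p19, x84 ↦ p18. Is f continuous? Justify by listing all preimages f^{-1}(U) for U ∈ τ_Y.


f IS continuous.

Compute f^{-1}(U) for each U ∈ τ_Y:
  U = ∅: f^{-1}(U) = ∅ ∈ τ_X ✓.
  U = {p18}: f^{-1}(U) = {x84} ∈ τ_X ✓.
  U = {p19}: f^{-1}(U) = {x83} ∈ τ_X ✓.
  U = {p20}: f^{-1}(U) = ∅ ∈ τ_X ✓.
  U = {p18, p19}: f^{-1}(U) = {x83, x84} ∈ τ_X ✓.
  U = {p18, p20}: f^{-1}(U) = {x84} ∈ τ_X ✓.
  U = {p19, p20}: f^{-1}(U) = {x83} ∈ τ_X ✓.
  U = {p18, p19, p20}: f^{-1}(U) = {x83, x84} ∈ τ_X ✓.
Every preimage lies in τ_X, so f IS continuous.


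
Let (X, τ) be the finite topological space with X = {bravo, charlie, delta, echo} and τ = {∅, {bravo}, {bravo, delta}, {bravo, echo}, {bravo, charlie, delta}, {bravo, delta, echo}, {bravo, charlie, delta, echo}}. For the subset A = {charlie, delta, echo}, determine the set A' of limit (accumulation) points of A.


A' = {charlie}

For each x ∈ X, list the open sets U ∈ τ with x ∈ U, then check whether U ∩ (A ∖ {x}) ≠ ∅ for every such U.
  x = bravo: open {bravo} ∋ x has {bravo} ∩ (A ∖ {bravo}) = ∅, so x is NOT a limit point.
  x = charlie: opens ∋ x are {bravo, charlie, delta}, {bravo, charlie, delta, echo}; each meets A ∖ {charlie}, so x IS a limit point.
  x = delta: open {bravo, delta} ∋ x has {bravo, delta} ∩ (A ∖ {delta}) = ∅, so x is NOT a limit point.
  x = echo: open {bravo, echo} ∋ x has {bravo, echo} ∩ (A ∖ {echo}) = ∅, so x is NOT a limit point.
Collecting: A' = {charlie}.


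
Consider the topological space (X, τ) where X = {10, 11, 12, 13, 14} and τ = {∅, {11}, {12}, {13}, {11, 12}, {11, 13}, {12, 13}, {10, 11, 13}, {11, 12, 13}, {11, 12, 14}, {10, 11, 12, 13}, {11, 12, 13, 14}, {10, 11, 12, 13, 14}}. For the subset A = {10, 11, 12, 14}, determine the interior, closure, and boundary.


int(A) = {11, 12, 14}, cl(A) = {10, 11, 12, 14}, ∂A = {10}.

Closed sets in (X, τ) are complements of opens:
  closed(X, τ) = {∅, {10}, {14}, {10, 13}, {10, 14}, {12, 14}, {10, 11, 14}, {10, 12, 14}, {10, 13, 14}, {10, 11, 12, 14}, {10, 11, 13, 14}, {10, 12, 13, 14}, {10, 11, 12, 13, 14}}.
int(A) = ⋃ {U ∈ τ : U ⊆ A}. Opens contained in A: ∅, {11}, {12}, {11, 12}, {11, 12, 14}.
Taking the union of these: int(A) = {11, 12, 14}.
cl(A) = ⋂ {C closed : A ⊆ C}. Closed sets containing A: {10, 11, 12, 14}, {10, 11, 12, 13, 14}.
Intersecting these: cl(A) = {10, 11, 12, 14}.
∂A = cl(A) ∖ int(A) = {10, 11, 12, 14} ∖ {11, 12, 14} = {10}.


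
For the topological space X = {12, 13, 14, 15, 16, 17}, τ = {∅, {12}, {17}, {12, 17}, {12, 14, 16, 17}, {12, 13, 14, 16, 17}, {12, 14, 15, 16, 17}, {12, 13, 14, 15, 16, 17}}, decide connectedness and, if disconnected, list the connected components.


(X, τ) is connected.

Find clopen sets (U ∈ τ with X ∖ U ∈ τ):
  U = ∅, X ∖ U = {12, 13, 14, 15, 16, 17} — both open, so U is clopen.
  U = {12, 13, 14, 15, 16, 17}, X ∖ U = ∅ — both open, so U is clopen.
Only trivial clopens (∅ and X) exist, so (X, τ) is connected.
Compute connected components by grouping points that agree on all clopens:
  component: {12, 13, 14, 15, 16, 17}


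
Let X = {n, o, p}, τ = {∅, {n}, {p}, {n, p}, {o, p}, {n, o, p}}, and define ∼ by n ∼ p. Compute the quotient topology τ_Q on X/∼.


X/∼ = {[n=p], [o]}; |τ_Q| = 3.

Equivalence classes: [n=p], [o].
Quotient map π: X → X/∼ sends n ↦ [n=p], o ↦ [o], p ↦ [n=p].
For each subset V ⊆ X/∼, compute π^{-1}(V) ⊆ X and check whether π^{-1}(V) ∈ τ. V is open in τ_Q iff π^{-1}(V) ∈ τ.
  V = {}: π^{-1}(V) = ∅ ∈ τ ✓.
  V = {[n=p]}: π^{-1}(V) = {n, p} ∈ τ ✓.
  V = {[o]}: π^{-1}(V) = {o} ∉ τ ✗.
  V = {[n=p], [o]}: π^{-1}(V) = {n, o, p} ∈ τ ✓.
Open sets in the quotient: τ_Q = {{}, {[n=p]}, {[n=p], [o]}} (3 elements).


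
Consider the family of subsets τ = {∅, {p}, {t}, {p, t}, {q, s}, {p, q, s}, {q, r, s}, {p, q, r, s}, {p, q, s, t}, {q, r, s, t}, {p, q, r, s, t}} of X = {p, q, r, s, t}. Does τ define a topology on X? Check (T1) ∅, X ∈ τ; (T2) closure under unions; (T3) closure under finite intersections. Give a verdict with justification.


τ is NOT a topology on X.

Axiom (T1): ∅ ∈ τ? Yes; X ∈ τ? Yes.
Axiom (T2/T3): check pairwise unions and intersections of members of τ.
Counterexample for (T2): {t} ∪ {q, s} = {q, s, t} ∉ τ. Therefore τ is NOT a topology.


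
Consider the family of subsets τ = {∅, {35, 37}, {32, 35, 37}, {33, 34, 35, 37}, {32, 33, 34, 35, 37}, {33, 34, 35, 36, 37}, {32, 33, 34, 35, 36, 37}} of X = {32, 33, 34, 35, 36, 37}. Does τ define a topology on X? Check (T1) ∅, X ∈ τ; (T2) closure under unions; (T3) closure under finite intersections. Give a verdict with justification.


τ IS a topology on X.

Axiom (T1): ∅ ∈ τ? Yes; X ∈ τ? Yes.
Axiom (T2/T3): check pairwise unions and intersections of members of τ.
All pairwise intersections and unions checked — each lies in τ. Therefore τ satisfies (T1), (T2), (T3): it IS a topology on X.


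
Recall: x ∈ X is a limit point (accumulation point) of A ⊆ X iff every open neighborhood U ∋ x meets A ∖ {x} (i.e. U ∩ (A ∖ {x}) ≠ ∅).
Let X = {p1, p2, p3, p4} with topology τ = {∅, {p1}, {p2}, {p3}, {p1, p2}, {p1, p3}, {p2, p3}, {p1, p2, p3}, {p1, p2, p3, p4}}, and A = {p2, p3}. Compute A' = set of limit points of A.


A' = {p4}

For each x ∈ X, list the open sets U ∈ τ with x ∈ U, then check whether U ∩ (A ∖ {x}) ≠ ∅ for every such U.
  x = p1: open {p1} ∋ x has {p1} ∩ (A ∖ {p1}) = ∅, so x is NOT a limit point.
  x = p2: open {p2} ∋ x has {p2} ∩ (A ∖ {p2}) = ∅, so x is NOT a limit point.
  x = p3: open {p3} ∋ x has {p3} ∩ (A ∖ {p3}) = ∅, so x is NOT a limit point.
  x = p4: opens ∋ x are {p1, p2, p3, p4}; each meets A ∖ {p4}, so x IS a limit point.
Collecting: A' = {p4}.


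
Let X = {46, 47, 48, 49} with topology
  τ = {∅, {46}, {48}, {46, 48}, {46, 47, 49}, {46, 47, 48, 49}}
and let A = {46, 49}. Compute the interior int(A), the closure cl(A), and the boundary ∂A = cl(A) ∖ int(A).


int(A) = {46}, cl(A) = {46, 47, 49}, ∂A = {47, 49}.

Closed sets in (X, τ) are complements of opens:
  closed(X, τ) = {∅, {48}, {47, 49}, {46, 47, 49}, {47, 48, 49}, {46, 47, 48, 49}}.
int(A) = ⋃ {U ∈ τ : U ⊆ A}. Opens contained in A: ∅, {46}.
Taking the union of these: int(A) = {46}.
cl(A) = ⋂ {C closed : A ⊆ C}. Closed sets containing A: {46, 47, 49}, {46, 47, 48, 49}.
Intersecting these: cl(A) = {46, 47, 49}.
∂A = cl(A) ∖ int(A) = {46, 47, 49} ∖ {46} = {47, 49}.


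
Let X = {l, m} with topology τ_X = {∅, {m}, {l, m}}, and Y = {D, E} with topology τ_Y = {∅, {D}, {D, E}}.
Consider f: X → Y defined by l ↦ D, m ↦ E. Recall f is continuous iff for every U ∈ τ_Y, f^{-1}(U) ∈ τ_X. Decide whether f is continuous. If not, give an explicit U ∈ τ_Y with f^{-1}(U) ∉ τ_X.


f is NOT continuous.

Compute f^{-1}(U) for each U ∈ τ_Y:
  U = ∅: f^{-1}(U) = ∅ ∈ τ_X ✓.
  U = {D}: f^{-1}(U) = {l} ∉ τ_X ✗.
  U = {D, E}: f^{-1}(U) = {l, m} ∈ τ_X ✓.
Found U = {D} with f^{-1}(U) = {l} not in τ_X. Therefore f is NOT continuous.


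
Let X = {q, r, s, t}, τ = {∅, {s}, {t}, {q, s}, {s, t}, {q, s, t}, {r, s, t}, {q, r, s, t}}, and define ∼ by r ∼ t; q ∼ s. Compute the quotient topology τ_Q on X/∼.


X/∼ = {[q=s], [r=t]}; |τ_Q| = 3.

Equivalence classes: [q=s], [r=t].
Quotient map π: X → X/∼ sends q ↦ [q=s], r ↦ [r=t], s ↦ [q=s], t ↦ [r=t].
For each subset V ⊆ X/∼, compute π^{-1}(V) ⊆ X and check whether π^{-1}(V) ∈ τ. V is open in τ_Q iff π^{-1}(V) ∈ τ.
  V = {}: π^{-1}(V) = ∅ ∈ τ ✓.
  V = {[q=s]}: π^{-1}(V) = {q, s} ∈ τ ✓.
  V = {[r=t]}: π^{-1}(V) = {r, t} ∉ τ ✗.
  V = {[q=s], [r=t]}: π^{-1}(V) = {q, r, s, t} ∈ τ ✓.
Open sets in the quotient: τ_Q = {{}, {[q=s]}, {[q=s], [r=t]}} (3 elements).


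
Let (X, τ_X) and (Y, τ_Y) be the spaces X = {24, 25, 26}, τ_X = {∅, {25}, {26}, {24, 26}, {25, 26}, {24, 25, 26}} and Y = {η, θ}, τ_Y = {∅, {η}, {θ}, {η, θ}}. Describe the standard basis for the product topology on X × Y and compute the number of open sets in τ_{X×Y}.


Basis B = {∅ × ∅, {25} × {η}, {25} × {θ}, {26} × {η}, {26} × {θ}, {24, 26} × {η}, {24, 26} × {θ}, {25} × {η, θ}, {25, 26} × {η}, {25, 26} × {θ}, {26} × {η, θ}, {24, 25, 26} × {η}, {24, 25, 26} × {θ}, {24, 26} × {η, θ}, {25, 26} × {η, θ}, {24, 25, 26} × {η, θ}}; |τ_{X×Y}| = 36.

Enumerate products U × V with U ∈ τ_X, V ∈ τ_Y (deduplicated):
  ∅ × ∅ = {} (∅)
  {25} × {η} = {(25,η)}
  {25} × {θ} = {(25,θ)}
  {26} × {η} = {(26,η)}
  {26} × {θ} = {(26,θ)}
  {24, 26} × {η} = {(24,η), (26,η)}
  {24, 26} × {θ} = {(24,θ), (26,θ)}
  {25} × {η, θ} = {(25,η), (25,θ)}
  {25, 26} × {η} = {(25,η), (26,η)}
  {25, 26} × {θ} = {(25,θ), (26,θ)}
  {26} × {η, θ} = {(26,η), (26,θ)}
  {24, 25, 26} × {η} = {(24,η), (25,η), (26,η)}
  {24, 25, 26} × {θ} = {(24,θ), (25,θ), (26,θ)}
  {24, 26} × {η, θ} = {(24,η), (24,θ), (26,η), (26,θ)}
  {25, 26} × {η, θ} = {(25,η), (25,θ), (26,η), (26,θ)}
  {24, 25, 26} × {η, θ} = {(24,η), (24,θ), (25,η), (25,θ), (26,η), (26,θ)}
These 16 distinct sets form the basis B.
Close under arbitrary unions to get τ_{X×Y}; counting gives |τ_{X×Y}| = 36.


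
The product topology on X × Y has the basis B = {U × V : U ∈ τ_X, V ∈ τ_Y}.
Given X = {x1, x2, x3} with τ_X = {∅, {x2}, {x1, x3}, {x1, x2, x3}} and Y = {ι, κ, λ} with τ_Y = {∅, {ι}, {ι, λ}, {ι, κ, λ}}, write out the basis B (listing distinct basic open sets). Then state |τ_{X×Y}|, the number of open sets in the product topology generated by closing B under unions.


Basis B = {∅ × ∅, {x2} × {ι}, {x1, x3} × {ι}, {x2} × {ι, λ}, {x1, x2, x3} × {ι}, {x2} × {ι, κ, λ}, {x1, x3} × {ι, λ}, {x1, x3} × {ι, κ, λ}, {x1, x2, x3} × {ι, λ}, {x1, x2, x3} × {ι, κ, λ}}; |τ_{X×Y}| = 16.

Enumerate products U × V with U ∈ τ_X, V ∈ τ_Y (deduplicated):
  ∅ × ∅ = {} (∅)
  {x2} × {ι} = {(x2,ι)}
  {x1, x3} × {ι} = {(x1,ι), (x3,ι)}
  {x2} × {ι, λ} = {(x2,ι), (x2,λ)}
  {x1, x2, x3} × {ι} = {(x1,ι), (x2,ι), (x3,ι)}
  {x2} × {ι, κ, λ} = {(x2,ι), (x2,κ), (x2,λ)}
  {x1, x3} × {ι, λ} = {(x1,ι), (x1,λ), (x3,ι), (x3,λ)}
  {x1, x3} × {ι, κ, λ} = {(x1,ι), (x1,κ), (x1,λ), (x3,ι), (x3,κ), (x3,λ)}
  {x1, x2, x3} × {ι, λ} = {(x1,ι), (x1,λ), (x2,ι), (x2,λ), (x3,ι), (x3,λ)}
  {x1, x2, x3} × {ι, κ, λ} = {(x1,ι), (x1,κ), (x1,λ), (x2,ι), (x2,κ), (x2,λ), (x3,ι), (x3,κ), (x3,λ)}
These 10 distinct sets form the basis B.
Close under arbitrary unions to get τ_{X×Y}; counting gives |τ_{X×Y}| = 16.


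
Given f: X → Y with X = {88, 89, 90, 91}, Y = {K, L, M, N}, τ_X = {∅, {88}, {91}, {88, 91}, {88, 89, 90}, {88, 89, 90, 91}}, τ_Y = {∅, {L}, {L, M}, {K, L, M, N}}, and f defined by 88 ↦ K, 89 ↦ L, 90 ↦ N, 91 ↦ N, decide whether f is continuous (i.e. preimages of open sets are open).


f is NOT continuous.

Compute f^{-1}(U) for each U ∈ τ_Y:
  U = ∅: f^{-1}(U) = ∅ ∈ τ_X ✓.
  U = {L}: f^{-1}(U) = {89} ∉ τ_X ✗.
  U = {L, M}: f^{-1}(U) = {89} ∉ τ_X ✗.
  U = {K, L, M, N}: f^{-1}(U) = {88, 89, 90, 91} ∈ τ_X ✓.
Found U = {L} with f^{-1}(U) = {89} not in τ_X. Therefore f is NOT continuous.


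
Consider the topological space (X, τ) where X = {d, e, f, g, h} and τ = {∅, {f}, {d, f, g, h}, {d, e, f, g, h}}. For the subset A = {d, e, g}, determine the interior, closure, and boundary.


int(A) = ∅, cl(A) = {d, e, g, h}, ∂A = {d, e, g, h}.

Closed sets in (X, τ) are complements of opens:
  closed(X, τ) = {∅, {e}, {d, e, g, h}, {d, e, f, g, h}}.
int(A) = ⋃ {U ∈ τ : U ⊆ A}. Opens contained in A: ∅.
Taking the union of these: int(A) = ∅.
cl(A) = ⋂ {C closed : A ⊆ C}. Closed sets containing A: {d, e, g, h}, {d, e, f, g, h}.
Intersecting these: cl(A) = {d, e, g, h}.
∂A = cl(A) ∖ int(A) = {d, e, g, h} ∖ ∅ = {d, e, g, h}.


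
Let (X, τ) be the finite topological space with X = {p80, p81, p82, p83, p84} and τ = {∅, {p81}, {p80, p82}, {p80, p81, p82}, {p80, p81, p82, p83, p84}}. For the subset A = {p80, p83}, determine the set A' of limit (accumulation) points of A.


A' = {p82, p83, p84}

For each x ∈ X, list the open sets U ∈ τ with x ∈ U, then check whether U ∩ (A ∖ {x}) ≠ ∅ for every such U.
  x = p80: open {p80, p82} ∋ x has {p80, p82} ∩ (A ∖ {p80}) = ∅, so x is NOT a limit point.
  x = p81: open {p81} ∋ x has {p81} ∩ (A ∖ {p81}) = ∅, so x is NOT a limit point.
  x = p82: opens ∋ x are {p80, p82}, {p80, p81, p82}, {p80, p81, p82, p83, p84}; each meets A ∖ {p82}, so x IS a limit point.
  x = p83: opens ∋ x are {p80, p81, p82, p83, p84}; each meets A ∖ {p83}, so x IS a limit point.
  x = p84: opens ∋ x are {p80, p81, p82, p83, p84}; each meets A ∖ {p84}, so x IS a limit point.
Collecting: A' = {p82, p83, p84}.


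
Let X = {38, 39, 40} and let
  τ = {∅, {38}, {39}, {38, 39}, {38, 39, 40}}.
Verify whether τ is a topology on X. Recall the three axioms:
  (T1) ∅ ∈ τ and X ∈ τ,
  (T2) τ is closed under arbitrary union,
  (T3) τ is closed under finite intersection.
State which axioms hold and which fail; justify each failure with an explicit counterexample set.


τ IS a topology on X.

Axiom (T1): ∅ ∈ τ? Yes; X ∈ τ? Yes.
Axiom (T2/T3): check pairwise unions and intersections of members of τ.
All pairwise intersections and unions checked — each lies in τ. Therefore τ satisfies (T1), (T2), (T3): it IS a topology on X.


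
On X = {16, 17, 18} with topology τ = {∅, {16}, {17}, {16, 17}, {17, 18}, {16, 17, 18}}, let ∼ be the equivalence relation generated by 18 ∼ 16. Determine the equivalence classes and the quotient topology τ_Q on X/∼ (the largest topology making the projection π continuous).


X/∼ = {[16=18], [17]}; |τ_Q| = 3.

Equivalence classes: [16=18], [17].
Quotient map π: X → X/∼ sends 16 ↦ [16=18], 17 ↦ [17], 18 ↦ [16=18].
For each subset V ⊆ X/∼, compute π^{-1}(V) ⊆ X and check whether π^{-1}(V) ∈ τ. V is open in τ_Q iff π^{-1}(V) ∈ τ.
  V = {}: π^{-1}(V) = ∅ ∈ τ ✓.
  V = {[16=18]}: π^{-1}(V) = {16, 18} ∉ τ ✗.
  V = {[17]}: π^{-1}(V) = {17} ∈ τ ✓.
  V = {[16=18], [17]}: π^{-1}(V) = {16, 17, 18} ∈ τ ✓.
Open sets in the quotient: τ_Q = {{}, {[17]}, {[16=18], [17]}} (3 elements).


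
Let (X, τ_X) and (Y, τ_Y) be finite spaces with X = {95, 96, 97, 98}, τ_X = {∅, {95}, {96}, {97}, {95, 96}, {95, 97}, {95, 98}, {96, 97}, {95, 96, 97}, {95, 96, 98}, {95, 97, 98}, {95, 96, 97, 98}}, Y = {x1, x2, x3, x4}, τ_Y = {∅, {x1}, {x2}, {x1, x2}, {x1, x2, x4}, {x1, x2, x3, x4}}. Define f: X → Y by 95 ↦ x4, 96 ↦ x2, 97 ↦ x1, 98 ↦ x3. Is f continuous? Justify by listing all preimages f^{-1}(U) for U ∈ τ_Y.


f IS continuous.

Compute f^{-1}(U) for each U ∈ τ_Y:
  U = ∅: f^{-1}(U) = ∅ ∈ τ_X ✓.
  U = {x1}: f^{-1}(U) = {97} ∈ τ_X ✓.
  U = {x2}: f^{-1}(U) = {96} ∈ τ_X ✓.
  U = {x1, x2}: f^{-1}(U) = {96, 97} ∈ τ_X ✓.
  U = {x1, x2, x4}: f^{-1}(U) = {95, 96, 97} ∈ τ_X ✓.
  U = {x1, x2, x3, x4}: f^{-1}(U) = {95, 96, 97, 98} ∈ τ_X ✓.
Every preimage lies in τ_X, so f IS continuous.


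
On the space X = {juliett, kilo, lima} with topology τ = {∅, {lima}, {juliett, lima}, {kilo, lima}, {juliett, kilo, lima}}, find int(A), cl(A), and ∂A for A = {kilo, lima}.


int(A) = {kilo, lima}, cl(A) = {juliett, kilo, lima}, ∂A = {juliett}.

Closed sets in (X, τ) are complements of opens:
  closed(X, τ) = {∅, {juliett}, {kilo}, {juliett, kilo}, {juliett, kilo, lima}}.
int(A) = ⋃ {U ∈ τ : U ⊆ A}. Opens contained in A: ∅, {lima}, {kilo, lima}.
Taking the union of these: int(A) = {kilo, lima}.
cl(A) = ⋂ {C closed : A ⊆ C}. Closed sets containing A: {juliett, kilo, lima}.
Intersecting these: cl(A) = {juliett, kilo, lima}.
∂A = cl(A) ∖ int(A) = {juliett, kilo, lima} ∖ {kilo, lima} = {juliett}.


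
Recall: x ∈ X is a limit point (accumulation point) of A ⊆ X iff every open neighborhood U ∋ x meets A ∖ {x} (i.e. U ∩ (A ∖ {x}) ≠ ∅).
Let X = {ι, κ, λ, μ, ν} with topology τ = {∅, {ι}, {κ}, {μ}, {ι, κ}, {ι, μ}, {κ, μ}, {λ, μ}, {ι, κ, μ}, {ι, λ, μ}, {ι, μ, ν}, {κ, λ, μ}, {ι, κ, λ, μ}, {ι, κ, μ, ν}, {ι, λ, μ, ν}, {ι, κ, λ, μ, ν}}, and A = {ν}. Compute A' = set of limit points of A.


A' = ∅

For each x ∈ X, list the open sets U ∈ τ with x ∈ U, then check whether U ∩ (A ∖ {x}) ≠ ∅ for every such U.
  x = ι: open {ι} ∋ x has {ι} ∩ (A ∖ {ι}) = ∅, so x is NOT a limit point.
  x = κ: open {κ} ∋ x has {κ} ∩ (A ∖ {κ}) = ∅, so x is NOT a limit point.
  x = λ: open {λ, μ} ∋ x has {λ, μ} ∩ (A ∖ {λ}) = ∅, so x is NOT a limit point.
  x = μ: open {μ} ∋ x has {μ} ∩ (A ∖ {μ}) = ∅, so x is NOT a limit point.
  x = ν: open {ι, μ, ν} ∋ x has {ι, μ, ν} ∩ (A ∖ {ν}) = ∅, so x is NOT a limit point.
Collecting: A' = ∅.


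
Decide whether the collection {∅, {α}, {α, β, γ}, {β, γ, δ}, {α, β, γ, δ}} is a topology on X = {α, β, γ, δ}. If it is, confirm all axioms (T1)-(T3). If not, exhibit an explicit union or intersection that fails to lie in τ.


τ is NOT a topology on X.

Axiom (T1): ∅ ∈ τ? Yes; X ∈ τ? Yes.
Axiom (T2/T3): check pairwise unions and intersections of members of τ.
Counterexample for (T3): {α, β, γ} ∩ {β, γ, δ} = {β, γ} ∉ τ. Therefore τ is NOT a topology.


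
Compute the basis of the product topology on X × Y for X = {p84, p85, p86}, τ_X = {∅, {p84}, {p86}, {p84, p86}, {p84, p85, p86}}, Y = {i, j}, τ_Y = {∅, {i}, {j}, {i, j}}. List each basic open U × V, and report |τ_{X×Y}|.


Basis B = {∅ × ∅, {p84} × {i}, {p84} × {j}, {p86} × {i}, {p86} × {j}, {p84} × {i, j}, {p84, p86} × {i}, {p84, p86} × {j}, {p86} × {i, j}, {p84, p85, p86} × {i}, {p84, p85, p86} × {j}, {p84, p86} × {i, j}, {p84, p85, p86} × {i, j}}; |τ_{X×Y}| = 25.

Enumerate products U × V with U ∈ τ_X, V ∈ τ_Y (deduplicated):
  ∅ × ∅ = {} (∅)
  {p84} × {i} = {(p84,i)}
  {p84} × {j} = {(p84,j)}
  {p86} × {i} = {(p86,i)}
  {p86} × {j} = {(p86,j)}
  {p84} × {i, j} = {(p84,i), (p84,j)}
  {p84, p86} × {i} = {(p84,i), (p86,i)}
  {p84, p86} × {j} = {(p84,j), (p86,j)}
  {p86} × {i, j} = {(p86,i), (p86,j)}
  {p84, p85, p86} × {i} = {(p84,i), (p85,i), (p86,i)}
  {p84, p85, p86} × {j} = {(p84,j), (p85,j), (p86,j)}
  {p84, p86} × {i, j} = {(p84,i), (p84,j), (p86,i), (p86,j)}
  {p84, p85, p86} × {i, j} = {(p84,i), (p84,j), (p85,i), (p85,j), (p86,i), (p86,j)}
These 13 distinct sets form the basis B.
Close under arbitrary unions to get τ_{X×Y}; counting gives |τ_{X×Y}| = 25.


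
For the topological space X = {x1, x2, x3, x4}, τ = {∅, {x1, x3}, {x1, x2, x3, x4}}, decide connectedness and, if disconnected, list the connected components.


(X, τ) is connected.

Find clopen sets (U ∈ τ with X ∖ U ∈ τ):
  U = ∅, X ∖ U = {x1, x2, x3, x4} — both open, so U is clopen.
  U = {x1, x2, x3, x4}, X ∖ U = ∅ — both open, so U is clopen.
Only trivial clopens (∅ and X) exist, so (X, τ) is connected.
Compute connected components by grouping points that agree on all clopens:
  component: {x1, x2, x3, x4}


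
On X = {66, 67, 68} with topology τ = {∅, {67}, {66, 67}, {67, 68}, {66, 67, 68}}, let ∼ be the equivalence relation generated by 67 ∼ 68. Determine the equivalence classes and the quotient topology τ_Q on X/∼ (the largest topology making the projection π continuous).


X/∼ = {[66], [67=68]}; |τ_Q| = 3.

Equivalence classes: [66], [67=68].
Quotient map π: X → X/∼ sends 66 ↦ [66], 67 ↦ [67=68], 68 ↦ [67=68].
For each subset V ⊆ X/∼, compute π^{-1}(V) ⊆ X and check whether π^{-1}(V) ∈ τ. V is open in τ_Q iff π^{-1}(V) ∈ τ.
  V = {}: π^{-1}(V) = ∅ ∈ τ ✓.
  V = {[66]}: π^{-1}(V) = {66} ∉ τ ✗.
  V = {[67=68]}: π^{-1}(V) = {67, 68} ∈ τ ✓.
  V = {[66], [67=68]}: π^{-1}(V) = {66, 67, 68} ∈ τ ✓.
Open sets in the quotient: τ_Q = {{}, {[67=68]}, {[66], [67=68]}} (3 elements).


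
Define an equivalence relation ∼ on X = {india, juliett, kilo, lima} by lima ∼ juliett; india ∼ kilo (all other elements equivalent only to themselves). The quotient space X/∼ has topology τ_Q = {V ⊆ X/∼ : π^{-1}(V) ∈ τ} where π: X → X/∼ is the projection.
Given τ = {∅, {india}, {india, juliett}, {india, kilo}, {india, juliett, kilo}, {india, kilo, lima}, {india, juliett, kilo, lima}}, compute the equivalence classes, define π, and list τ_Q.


X/∼ = {[india=kilo], [juliett=lima]}; |τ_Q| = 3.

Equivalence classes: [india=kilo], [juliett=lima].
Quotient map π: X → X/∼ sends india ↦ [india=kilo], juliett ↦ [juliett=lima], kilo ↦ [india=kilo], lima ↦ [juliett=lima].
For each subset V ⊆ X/∼, compute π^{-1}(V) ⊆ X and check whether π^{-1}(V) ∈ τ. V is open in τ_Q iff π^{-1}(V) ∈ τ.
  V = {}: π^{-1}(V) = ∅ ∈ τ ✓.
  V = {[india=kilo]}: π^{-1}(V) = {india, kilo} ∈ τ ✓.
  V = {[juliett=lima]}: π^{-1}(V) = {juliett, lima} ∉ τ ✗.
  V = {[india=kilo], [juliett=lima]}: π^{-1}(V) = {india, juliett, kilo, lima} ∈ τ ✓.
Open sets in the quotient: τ_Q = {{}, {[india=kilo]}, {[india=kilo], [juliett=lima]}} (3 elements).


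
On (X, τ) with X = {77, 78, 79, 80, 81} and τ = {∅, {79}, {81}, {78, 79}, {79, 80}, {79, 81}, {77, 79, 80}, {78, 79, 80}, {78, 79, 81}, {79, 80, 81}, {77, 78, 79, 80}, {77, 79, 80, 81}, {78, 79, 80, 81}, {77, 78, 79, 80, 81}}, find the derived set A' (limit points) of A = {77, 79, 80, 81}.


A' = {77, 78, 80}

For each x ∈ X, list the open sets U ∈ τ with x ∈ U, then check whether U ∩ (A ∖ {x}) ≠ ∅ for every such U.
  x = 77: opens ∋ x are {77, 79, 80}, {77, 78, 79, 80}, {77, 79, 80, 81}, {77, 78, 79, 80, 81}; each meets A ∖ {77}, so x IS a limit point.
  x = 78: opens ∋ x are {78, 79}, {78, 79, 80}, {78, 79, 81}, {77, 78, 79, 80}, {78, 79, 80, 81}, {77, 78, 79, 80, 81}; each meets A ∖ {78}, so x IS a limit point.
  x = 79: open {79} ∋ x has {79} ∩ (A ∖ {79}) = ∅, so x is NOT a limit point.
  x = 80: opens ∋ x are {79, 80}, {77, 79, 80}, {78, 79, 80}, {79, 80, 81}, {77, 78, 79, 80}, {77, 79, 80, 81}, {78, 79, 80, 81}, {77, 78, 79, 80, 81}; each meets A ∖ {80}, so x IS a limit point.
  x = 81: open {81} ∋ x has {81} ∩ (A ∖ {81}) = ∅, so x is NOT a limit point.
Collecting: A' = {77, 78, 80}.


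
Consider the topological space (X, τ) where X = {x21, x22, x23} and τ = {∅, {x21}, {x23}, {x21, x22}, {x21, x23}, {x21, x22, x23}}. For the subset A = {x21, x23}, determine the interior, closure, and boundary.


int(A) = {x21, x23}, cl(A) = {x21, x22, x23}, ∂A = {x22}.

Closed sets in (X, τ) are complements of opens:
  closed(X, τ) = {∅, {x22}, {x23}, {x21, x22}, {x22, x23}, {x21, x22, x23}}.
int(A) = ⋃ {U ∈ τ : U ⊆ A}. Opens contained in A: ∅, {x21}, {x23}, {x21, x23}.
Taking the union of these: int(A) = {x21, x23}.
cl(A) = ⋂ {C closed : A ⊆ C}. Closed sets containing A: {x21, x22, x23}.
Intersecting these: cl(A) = {x21, x22, x23}.
∂A = cl(A) ∖ int(A) = {x21, x22, x23} ∖ {x21, x23} = {x22}.


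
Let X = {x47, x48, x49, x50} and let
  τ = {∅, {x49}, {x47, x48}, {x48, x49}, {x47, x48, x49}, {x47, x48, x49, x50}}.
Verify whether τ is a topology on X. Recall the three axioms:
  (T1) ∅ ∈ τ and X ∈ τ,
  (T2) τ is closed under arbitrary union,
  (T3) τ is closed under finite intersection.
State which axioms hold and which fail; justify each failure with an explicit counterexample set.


τ is NOT a topology on X.

Axiom (T1): ∅ ∈ τ? Yes; X ∈ τ? Yes.
Axiom (T2/T3): check pairwise unions and intersections of members of τ.
Counterexample for (T3): {x47, x48} ∩ {x48, x49} = {x48} ∉ τ. Therefore τ is NOT a topology.
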